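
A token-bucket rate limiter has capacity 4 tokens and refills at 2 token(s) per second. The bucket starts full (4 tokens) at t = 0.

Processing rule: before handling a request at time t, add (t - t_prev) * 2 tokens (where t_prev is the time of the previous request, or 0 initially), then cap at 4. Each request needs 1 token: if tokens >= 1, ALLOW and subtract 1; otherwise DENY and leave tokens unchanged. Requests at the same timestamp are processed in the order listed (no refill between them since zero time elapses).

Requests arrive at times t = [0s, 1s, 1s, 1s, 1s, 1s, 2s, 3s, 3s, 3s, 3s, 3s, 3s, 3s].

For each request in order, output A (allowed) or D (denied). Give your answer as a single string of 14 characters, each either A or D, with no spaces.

Answer: AAAAADAAAADDDD

Derivation:
Simulating step by step:
  req#1 t=0s: ALLOW
  req#2 t=1s: ALLOW
  req#3 t=1s: ALLOW
  req#4 t=1s: ALLOW
  req#5 t=1s: ALLOW
  req#6 t=1s: DENY
  req#7 t=2s: ALLOW
  req#8 t=3s: ALLOW
  req#9 t=3s: ALLOW
  req#10 t=3s: ALLOW
  req#11 t=3s: DENY
  req#12 t=3s: DENY
  req#13 t=3s: DENY
  req#14 t=3s: DENY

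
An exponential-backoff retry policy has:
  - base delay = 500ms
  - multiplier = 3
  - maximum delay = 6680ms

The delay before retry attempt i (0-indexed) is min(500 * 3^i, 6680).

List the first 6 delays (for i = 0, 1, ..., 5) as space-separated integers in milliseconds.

Computing each delay:
  i=0: min(500*3^0, 6680) = 500
  i=1: min(500*3^1, 6680) = 1500
  i=2: min(500*3^2, 6680) = 4500
  i=3: min(500*3^3, 6680) = 6680
  i=4: min(500*3^4, 6680) = 6680
  i=5: min(500*3^5, 6680) = 6680

Answer: 500 1500 4500 6680 6680 6680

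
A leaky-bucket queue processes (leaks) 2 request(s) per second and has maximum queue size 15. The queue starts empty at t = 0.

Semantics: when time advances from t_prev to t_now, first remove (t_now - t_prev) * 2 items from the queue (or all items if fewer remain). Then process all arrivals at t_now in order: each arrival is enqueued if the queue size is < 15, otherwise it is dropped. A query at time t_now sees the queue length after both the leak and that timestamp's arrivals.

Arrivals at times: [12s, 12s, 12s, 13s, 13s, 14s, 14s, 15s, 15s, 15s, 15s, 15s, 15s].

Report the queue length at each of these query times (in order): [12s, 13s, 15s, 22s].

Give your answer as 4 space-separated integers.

Answer: 3 3 7 0

Derivation:
Queue lengths at query times:
  query t=12s: backlog = 3
  query t=13s: backlog = 3
  query t=15s: backlog = 7
  query t=22s: backlog = 0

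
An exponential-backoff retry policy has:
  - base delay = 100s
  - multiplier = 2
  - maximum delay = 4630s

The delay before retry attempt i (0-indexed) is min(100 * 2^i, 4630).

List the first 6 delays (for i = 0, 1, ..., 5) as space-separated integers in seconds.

Computing each delay:
  i=0: min(100*2^0, 4630) = 100
  i=1: min(100*2^1, 4630) = 200
  i=2: min(100*2^2, 4630) = 400
  i=3: min(100*2^3, 4630) = 800
  i=4: min(100*2^4, 4630) = 1600
  i=5: min(100*2^5, 4630) = 3200

Answer: 100 200 400 800 1600 3200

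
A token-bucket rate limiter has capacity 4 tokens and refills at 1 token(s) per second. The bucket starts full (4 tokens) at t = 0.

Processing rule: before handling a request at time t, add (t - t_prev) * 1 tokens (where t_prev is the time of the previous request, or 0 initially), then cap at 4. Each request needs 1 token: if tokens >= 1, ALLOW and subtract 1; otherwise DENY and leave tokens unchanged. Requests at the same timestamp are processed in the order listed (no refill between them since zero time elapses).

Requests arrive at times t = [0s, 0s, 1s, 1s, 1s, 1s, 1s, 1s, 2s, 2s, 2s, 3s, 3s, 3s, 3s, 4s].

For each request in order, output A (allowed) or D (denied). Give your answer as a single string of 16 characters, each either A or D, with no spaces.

Answer: AAAAADDDADDADDDA

Derivation:
Simulating step by step:
  req#1 t=0s: ALLOW
  req#2 t=0s: ALLOW
  req#3 t=1s: ALLOW
  req#4 t=1s: ALLOW
  req#5 t=1s: ALLOW
  req#6 t=1s: DENY
  req#7 t=1s: DENY
  req#8 t=1s: DENY
  req#9 t=2s: ALLOW
  req#10 t=2s: DENY
  req#11 t=2s: DENY
  req#12 t=3s: ALLOW
  req#13 t=3s: DENY
  req#14 t=3s: DENY
  req#15 t=3s: DENY
  req#16 t=4s: ALLOW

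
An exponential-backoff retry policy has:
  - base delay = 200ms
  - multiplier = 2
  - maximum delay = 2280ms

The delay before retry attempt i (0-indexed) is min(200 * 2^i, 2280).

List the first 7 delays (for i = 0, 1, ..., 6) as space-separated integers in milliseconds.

Answer: 200 400 800 1600 2280 2280 2280

Derivation:
Computing each delay:
  i=0: min(200*2^0, 2280) = 200
  i=1: min(200*2^1, 2280) = 400
  i=2: min(200*2^2, 2280) = 800
  i=3: min(200*2^3, 2280) = 1600
  i=4: min(200*2^4, 2280) = 2280
  i=5: min(200*2^5, 2280) = 2280
  i=6: min(200*2^6, 2280) = 2280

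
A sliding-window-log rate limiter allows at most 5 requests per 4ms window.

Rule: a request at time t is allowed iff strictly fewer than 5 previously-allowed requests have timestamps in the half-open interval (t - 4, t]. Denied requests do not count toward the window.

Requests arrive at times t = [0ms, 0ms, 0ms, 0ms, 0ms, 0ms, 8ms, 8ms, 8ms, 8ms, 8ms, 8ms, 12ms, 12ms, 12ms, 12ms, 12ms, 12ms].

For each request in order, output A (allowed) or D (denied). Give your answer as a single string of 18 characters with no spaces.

Tracking allowed requests in the window:
  req#1 t=0ms: ALLOW
  req#2 t=0ms: ALLOW
  req#3 t=0ms: ALLOW
  req#4 t=0ms: ALLOW
  req#5 t=0ms: ALLOW
  req#6 t=0ms: DENY
  req#7 t=8ms: ALLOW
  req#8 t=8ms: ALLOW
  req#9 t=8ms: ALLOW
  req#10 t=8ms: ALLOW
  req#11 t=8ms: ALLOW
  req#12 t=8ms: DENY
  req#13 t=12ms: ALLOW
  req#14 t=12ms: ALLOW
  req#15 t=12ms: ALLOW
  req#16 t=12ms: ALLOW
  req#17 t=12ms: ALLOW
  req#18 t=12ms: DENY

Answer: AAAAADAAAAADAAAAAD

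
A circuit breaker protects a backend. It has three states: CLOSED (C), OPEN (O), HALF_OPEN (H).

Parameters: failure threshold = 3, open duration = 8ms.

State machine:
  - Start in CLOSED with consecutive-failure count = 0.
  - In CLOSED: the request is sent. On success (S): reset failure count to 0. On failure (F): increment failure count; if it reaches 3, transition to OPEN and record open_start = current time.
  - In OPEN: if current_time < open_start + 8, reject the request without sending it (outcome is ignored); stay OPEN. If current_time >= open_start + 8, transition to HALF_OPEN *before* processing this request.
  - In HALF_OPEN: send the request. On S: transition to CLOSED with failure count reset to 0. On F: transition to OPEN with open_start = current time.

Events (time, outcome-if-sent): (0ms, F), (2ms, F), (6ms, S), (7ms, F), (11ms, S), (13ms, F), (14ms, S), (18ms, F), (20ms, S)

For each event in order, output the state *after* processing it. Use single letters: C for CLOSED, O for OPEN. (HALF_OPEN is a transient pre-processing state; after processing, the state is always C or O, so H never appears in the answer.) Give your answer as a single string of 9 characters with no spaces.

State after each event:
  event#1 t=0ms outcome=F: state=CLOSED
  event#2 t=2ms outcome=F: state=CLOSED
  event#3 t=6ms outcome=S: state=CLOSED
  event#4 t=7ms outcome=F: state=CLOSED
  event#5 t=11ms outcome=S: state=CLOSED
  event#6 t=13ms outcome=F: state=CLOSED
  event#7 t=14ms outcome=S: state=CLOSED
  event#8 t=18ms outcome=F: state=CLOSED
  event#9 t=20ms outcome=S: state=CLOSED

Answer: CCCCCCCCC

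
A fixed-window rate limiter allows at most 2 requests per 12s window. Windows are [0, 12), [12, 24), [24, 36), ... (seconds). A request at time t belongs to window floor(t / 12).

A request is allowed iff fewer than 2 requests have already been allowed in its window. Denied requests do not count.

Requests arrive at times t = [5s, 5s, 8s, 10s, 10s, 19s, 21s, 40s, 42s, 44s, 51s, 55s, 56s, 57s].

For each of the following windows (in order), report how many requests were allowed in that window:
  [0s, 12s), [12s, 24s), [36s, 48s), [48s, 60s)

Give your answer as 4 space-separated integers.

Processing requests:
  req#1 t=5s (window 0): ALLOW
  req#2 t=5s (window 0): ALLOW
  req#3 t=8s (window 0): DENY
  req#4 t=10s (window 0): DENY
  req#5 t=10s (window 0): DENY
  req#6 t=19s (window 1): ALLOW
  req#7 t=21s (window 1): ALLOW
  req#8 t=40s (window 3): ALLOW
  req#9 t=42s (window 3): ALLOW
  req#10 t=44s (window 3): DENY
  req#11 t=51s (window 4): ALLOW
  req#12 t=55s (window 4): ALLOW
  req#13 t=56s (window 4): DENY
  req#14 t=57s (window 4): DENY

Allowed counts by window: 2 2 2 2

Answer: 2 2 2 2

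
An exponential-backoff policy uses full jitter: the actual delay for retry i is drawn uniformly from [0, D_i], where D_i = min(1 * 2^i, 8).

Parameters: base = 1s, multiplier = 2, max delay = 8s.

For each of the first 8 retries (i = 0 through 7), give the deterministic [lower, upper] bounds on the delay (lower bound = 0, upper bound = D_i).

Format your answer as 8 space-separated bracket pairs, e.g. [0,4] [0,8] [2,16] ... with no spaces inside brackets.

Answer: [0,1] [0,2] [0,4] [0,8] [0,8] [0,8] [0,8] [0,8]

Derivation:
Computing bounds per retry:
  i=0: D_i=min(1*2^0,8)=1, bounds=[0,1]
  i=1: D_i=min(1*2^1,8)=2, bounds=[0,2]
  i=2: D_i=min(1*2^2,8)=4, bounds=[0,4]
  i=3: D_i=min(1*2^3,8)=8, bounds=[0,8]
  i=4: D_i=min(1*2^4,8)=8, bounds=[0,8]
  i=5: D_i=min(1*2^5,8)=8, bounds=[0,8]
  i=6: D_i=min(1*2^6,8)=8, bounds=[0,8]
  i=7: D_i=min(1*2^7,8)=8, bounds=[0,8]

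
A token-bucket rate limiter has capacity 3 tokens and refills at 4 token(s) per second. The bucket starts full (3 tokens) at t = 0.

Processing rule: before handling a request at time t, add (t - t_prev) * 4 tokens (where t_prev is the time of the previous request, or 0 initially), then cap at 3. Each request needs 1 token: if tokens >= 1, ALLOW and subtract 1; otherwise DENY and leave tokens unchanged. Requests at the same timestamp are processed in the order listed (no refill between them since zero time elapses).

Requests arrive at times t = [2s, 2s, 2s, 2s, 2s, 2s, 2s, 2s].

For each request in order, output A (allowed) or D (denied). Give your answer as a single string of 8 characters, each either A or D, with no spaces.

Answer: AAADDDDD

Derivation:
Simulating step by step:
  req#1 t=2s: ALLOW
  req#2 t=2s: ALLOW
  req#3 t=2s: ALLOW
  req#4 t=2s: DENY
  req#5 t=2s: DENY
  req#6 t=2s: DENY
  req#7 t=2s: DENY
  req#8 t=2s: DENY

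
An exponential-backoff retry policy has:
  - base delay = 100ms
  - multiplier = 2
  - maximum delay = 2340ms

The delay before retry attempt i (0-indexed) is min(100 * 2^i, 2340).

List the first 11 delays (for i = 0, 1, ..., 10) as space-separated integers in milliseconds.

Answer: 100 200 400 800 1600 2340 2340 2340 2340 2340 2340

Derivation:
Computing each delay:
  i=0: min(100*2^0, 2340) = 100
  i=1: min(100*2^1, 2340) = 200
  i=2: min(100*2^2, 2340) = 400
  i=3: min(100*2^3, 2340) = 800
  i=4: min(100*2^4, 2340) = 1600
  i=5: min(100*2^5, 2340) = 2340
  i=6: min(100*2^6, 2340) = 2340
  i=7: min(100*2^7, 2340) = 2340
  i=8: min(100*2^8, 2340) = 2340
  i=9: min(100*2^9, 2340) = 2340
  i=10: min(100*2^10, 2340) = 2340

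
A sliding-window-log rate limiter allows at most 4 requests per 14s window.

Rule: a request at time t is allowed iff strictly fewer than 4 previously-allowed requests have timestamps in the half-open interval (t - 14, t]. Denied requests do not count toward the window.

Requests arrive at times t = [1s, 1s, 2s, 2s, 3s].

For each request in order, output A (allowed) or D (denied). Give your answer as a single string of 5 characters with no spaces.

Answer: AAAAD

Derivation:
Tracking allowed requests in the window:
  req#1 t=1s: ALLOW
  req#2 t=1s: ALLOW
  req#3 t=2s: ALLOW
  req#4 t=2s: ALLOW
  req#5 t=3s: DENY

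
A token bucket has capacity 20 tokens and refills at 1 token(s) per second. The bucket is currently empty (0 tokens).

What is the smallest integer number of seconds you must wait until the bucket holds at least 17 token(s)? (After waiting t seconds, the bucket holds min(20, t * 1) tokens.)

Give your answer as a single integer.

Need t * 1 >= 17, so t >= 17/1.
Smallest integer t = ceil(17/1) = 17.

Answer: 17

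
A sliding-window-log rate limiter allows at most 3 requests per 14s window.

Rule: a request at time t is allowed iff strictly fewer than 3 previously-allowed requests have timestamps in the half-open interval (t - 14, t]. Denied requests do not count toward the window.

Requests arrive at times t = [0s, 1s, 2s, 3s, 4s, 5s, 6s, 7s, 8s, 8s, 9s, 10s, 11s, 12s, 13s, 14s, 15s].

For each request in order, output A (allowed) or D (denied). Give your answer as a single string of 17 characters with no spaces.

Answer: AAADDDDDDDDDDDDAA

Derivation:
Tracking allowed requests in the window:
  req#1 t=0s: ALLOW
  req#2 t=1s: ALLOW
  req#3 t=2s: ALLOW
  req#4 t=3s: DENY
  req#5 t=4s: DENY
  req#6 t=5s: DENY
  req#7 t=6s: DENY
  req#8 t=7s: DENY
  req#9 t=8s: DENY
  req#10 t=8s: DENY
  req#11 t=9s: DENY
  req#12 t=10s: DENY
  req#13 t=11s: DENY
  req#14 t=12s: DENY
  req#15 t=13s: DENY
  req#16 t=14s: ALLOW
  req#17 t=15s: ALLOW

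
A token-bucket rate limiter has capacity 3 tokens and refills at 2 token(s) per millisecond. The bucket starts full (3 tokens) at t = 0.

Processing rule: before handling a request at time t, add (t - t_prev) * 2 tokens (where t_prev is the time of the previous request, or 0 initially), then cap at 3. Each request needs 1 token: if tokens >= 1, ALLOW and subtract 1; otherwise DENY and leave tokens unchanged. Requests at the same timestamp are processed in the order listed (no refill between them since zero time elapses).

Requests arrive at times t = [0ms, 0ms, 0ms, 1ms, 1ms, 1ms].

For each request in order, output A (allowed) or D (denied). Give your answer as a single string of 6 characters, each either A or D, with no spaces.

Answer: AAAAAD

Derivation:
Simulating step by step:
  req#1 t=0ms: ALLOW
  req#2 t=0ms: ALLOW
  req#3 t=0ms: ALLOW
  req#4 t=1ms: ALLOW
  req#5 t=1ms: ALLOW
  req#6 t=1ms: DENY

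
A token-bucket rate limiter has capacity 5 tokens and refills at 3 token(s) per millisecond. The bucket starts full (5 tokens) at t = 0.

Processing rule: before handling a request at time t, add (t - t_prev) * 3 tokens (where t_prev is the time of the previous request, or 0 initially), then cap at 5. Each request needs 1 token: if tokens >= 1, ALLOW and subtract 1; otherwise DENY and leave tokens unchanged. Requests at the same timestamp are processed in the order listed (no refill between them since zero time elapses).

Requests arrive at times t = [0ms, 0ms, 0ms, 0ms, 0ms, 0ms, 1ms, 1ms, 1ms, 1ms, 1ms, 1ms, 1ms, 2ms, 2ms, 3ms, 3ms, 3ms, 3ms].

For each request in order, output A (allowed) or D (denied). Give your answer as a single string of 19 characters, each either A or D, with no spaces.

Answer: AAAAADAAADDDDAAAAAA

Derivation:
Simulating step by step:
  req#1 t=0ms: ALLOW
  req#2 t=0ms: ALLOW
  req#3 t=0ms: ALLOW
  req#4 t=0ms: ALLOW
  req#5 t=0ms: ALLOW
  req#6 t=0ms: DENY
  req#7 t=1ms: ALLOW
  req#8 t=1ms: ALLOW
  req#9 t=1ms: ALLOW
  req#10 t=1ms: DENY
  req#11 t=1ms: DENY
  req#12 t=1ms: DENY
  req#13 t=1ms: DENY
  req#14 t=2ms: ALLOW
  req#15 t=2ms: ALLOW
  req#16 t=3ms: ALLOW
  req#17 t=3ms: ALLOW
  req#18 t=3ms: ALLOW
  req#19 t=3ms: ALLOW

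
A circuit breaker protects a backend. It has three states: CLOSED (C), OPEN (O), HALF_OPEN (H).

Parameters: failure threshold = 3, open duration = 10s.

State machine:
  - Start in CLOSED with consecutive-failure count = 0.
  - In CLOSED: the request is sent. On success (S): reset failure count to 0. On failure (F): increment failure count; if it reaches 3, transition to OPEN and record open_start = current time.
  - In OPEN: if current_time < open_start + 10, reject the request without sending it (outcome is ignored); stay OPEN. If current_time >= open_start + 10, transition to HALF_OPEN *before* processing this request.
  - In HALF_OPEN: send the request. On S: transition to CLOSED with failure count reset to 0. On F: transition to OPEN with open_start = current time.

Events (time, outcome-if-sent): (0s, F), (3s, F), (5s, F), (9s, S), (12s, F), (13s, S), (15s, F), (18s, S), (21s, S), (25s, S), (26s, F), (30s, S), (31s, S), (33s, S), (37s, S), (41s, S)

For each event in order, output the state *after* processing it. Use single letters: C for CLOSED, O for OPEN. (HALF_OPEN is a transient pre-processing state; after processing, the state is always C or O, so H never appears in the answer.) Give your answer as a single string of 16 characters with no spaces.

State after each event:
  event#1 t=0s outcome=F: state=CLOSED
  event#2 t=3s outcome=F: state=CLOSED
  event#3 t=5s outcome=F: state=OPEN
  event#4 t=9s outcome=S: state=OPEN
  event#5 t=12s outcome=F: state=OPEN
  event#6 t=13s outcome=S: state=OPEN
  event#7 t=15s outcome=F: state=OPEN
  event#8 t=18s outcome=S: state=OPEN
  event#9 t=21s outcome=S: state=OPEN
  event#10 t=25s outcome=S: state=CLOSED
  event#11 t=26s outcome=F: state=CLOSED
  event#12 t=30s outcome=S: state=CLOSED
  event#13 t=31s outcome=S: state=CLOSED
  event#14 t=33s outcome=S: state=CLOSED
  event#15 t=37s outcome=S: state=CLOSED
  event#16 t=41s outcome=S: state=CLOSED

Answer: CCOOOOOOOCCCCCCC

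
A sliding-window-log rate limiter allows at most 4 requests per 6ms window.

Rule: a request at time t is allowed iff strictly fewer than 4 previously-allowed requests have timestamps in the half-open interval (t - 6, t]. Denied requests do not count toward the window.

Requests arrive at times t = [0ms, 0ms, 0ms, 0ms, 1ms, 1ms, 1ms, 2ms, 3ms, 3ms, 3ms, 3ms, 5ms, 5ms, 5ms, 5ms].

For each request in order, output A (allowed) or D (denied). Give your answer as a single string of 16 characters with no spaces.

Tracking allowed requests in the window:
  req#1 t=0ms: ALLOW
  req#2 t=0ms: ALLOW
  req#3 t=0ms: ALLOW
  req#4 t=0ms: ALLOW
  req#5 t=1ms: DENY
  req#6 t=1ms: DENY
  req#7 t=1ms: DENY
  req#8 t=2ms: DENY
  req#9 t=3ms: DENY
  req#10 t=3ms: DENY
  req#11 t=3ms: DENY
  req#12 t=3ms: DENY
  req#13 t=5ms: DENY
  req#14 t=5ms: DENY
  req#15 t=5ms: DENY
  req#16 t=5ms: DENY

Answer: AAAADDDDDDDDDDDD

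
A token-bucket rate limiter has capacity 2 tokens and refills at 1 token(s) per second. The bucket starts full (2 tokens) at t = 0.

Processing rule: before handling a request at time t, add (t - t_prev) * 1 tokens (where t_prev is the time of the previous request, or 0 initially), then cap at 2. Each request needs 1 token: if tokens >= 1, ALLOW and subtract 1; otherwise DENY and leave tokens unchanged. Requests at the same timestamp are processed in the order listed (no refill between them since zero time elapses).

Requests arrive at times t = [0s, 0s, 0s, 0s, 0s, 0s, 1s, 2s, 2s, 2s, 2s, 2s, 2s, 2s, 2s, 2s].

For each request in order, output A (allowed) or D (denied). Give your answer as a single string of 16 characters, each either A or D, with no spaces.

Answer: AADDDDAADDDDDDDD

Derivation:
Simulating step by step:
  req#1 t=0s: ALLOW
  req#2 t=0s: ALLOW
  req#3 t=0s: DENY
  req#4 t=0s: DENY
  req#5 t=0s: DENY
  req#6 t=0s: DENY
  req#7 t=1s: ALLOW
  req#8 t=2s: ALLOW
  req#9 t=2s: DENY
  req#10 t=2s: DENY
  req#11 t=2s: DENY
  req#12 t=2s: DENY
  req#13 t=2s: DENY
  req#14 t=2s: DENY
  req#15 t=2s: DENY
  req#16 t=2s: DENY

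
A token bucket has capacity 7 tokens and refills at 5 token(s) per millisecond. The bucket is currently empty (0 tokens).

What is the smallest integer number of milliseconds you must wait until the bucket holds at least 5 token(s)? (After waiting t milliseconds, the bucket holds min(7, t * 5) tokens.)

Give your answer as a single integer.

Answer: 1

Derivation:
Need t * 5 >= 5, so t >= 5/5.
Smallest integer t = ceil(5/5) = 1.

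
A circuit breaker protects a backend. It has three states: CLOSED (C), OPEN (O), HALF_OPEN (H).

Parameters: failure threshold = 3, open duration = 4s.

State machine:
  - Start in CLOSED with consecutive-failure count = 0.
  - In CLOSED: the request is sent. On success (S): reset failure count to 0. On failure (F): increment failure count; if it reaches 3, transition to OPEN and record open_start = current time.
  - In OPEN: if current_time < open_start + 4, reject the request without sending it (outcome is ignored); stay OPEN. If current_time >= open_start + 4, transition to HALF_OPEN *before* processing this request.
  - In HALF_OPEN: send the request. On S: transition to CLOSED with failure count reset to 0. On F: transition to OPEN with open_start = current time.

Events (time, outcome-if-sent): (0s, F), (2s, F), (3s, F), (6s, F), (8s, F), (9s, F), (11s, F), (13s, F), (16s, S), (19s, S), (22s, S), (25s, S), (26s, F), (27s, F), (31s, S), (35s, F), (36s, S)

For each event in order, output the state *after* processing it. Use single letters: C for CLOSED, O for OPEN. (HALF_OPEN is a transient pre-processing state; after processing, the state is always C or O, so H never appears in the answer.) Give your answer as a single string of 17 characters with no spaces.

Answer: CCOOOOOOOCCCCCCCC

Derivation:
State after each event:
  event#1 t=0s outcome=F: state=CLOSED
  event#2 t=2s outcome=F: state=CLOSED
  event#3 t=3s outcome=F: state=OPEN
  event#4 t=6s outcome=F: state=OPEN
  event#5 t=8s outcome=F: state=OPEN
  event#6 t=9s outcome=F: state=OPEN
  event#7 t=11s outcome=F: state=OPEN
  event#8 t=13s outcome=F: state=OPEN
  event#9 t=16s outcome=S: state=OPEN
  event#10 t=19s outcome=S: state=CLOSED
  event#11 t=22s outcome=S: state=CLOSED
  event#12 t=25s outcome=S: state=CLOSED
  event#13 t=26s outcome=F: state=CLOSED
  event#14 t=27s outcome=F: state=CLOSED
  event#15 t=31s outcome=S: state=CLOSED
  event#16 t=35s outcome=F: state=CLOSED
  event#17 t=36s outcome=S: state=CLOSED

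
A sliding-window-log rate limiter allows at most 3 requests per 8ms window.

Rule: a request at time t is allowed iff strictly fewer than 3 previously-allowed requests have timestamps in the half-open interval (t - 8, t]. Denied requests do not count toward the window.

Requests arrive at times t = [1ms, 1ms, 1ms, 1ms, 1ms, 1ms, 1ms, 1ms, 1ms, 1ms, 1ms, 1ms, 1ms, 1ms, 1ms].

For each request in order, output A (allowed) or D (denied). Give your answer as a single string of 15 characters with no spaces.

Answer: AAADDDDDDDDDDDD

Derivation:
Tracking allowed requests in the window:
  req#1 t=1ms: ALLOW
  req#2 t=1ms: ALLOW
  req#3 t=1ms: ALLOW
  req#4 t=1ms: DENY
  req#5 t=1ms: DENY
  req#6 t=1ms: DENY
  req#7 t=1ms: DENY
  req#8 t=1ms: DENY
  req#9 t=1ms: DENY
  req#10 t=1ms: DENY
  req#11 t=1ms: DENY
  req#12 t=1ms: DENY
  req#13 t=1ms: DENY
  req#14 t=1ms: DENY
  req#15 t=1ms: DENY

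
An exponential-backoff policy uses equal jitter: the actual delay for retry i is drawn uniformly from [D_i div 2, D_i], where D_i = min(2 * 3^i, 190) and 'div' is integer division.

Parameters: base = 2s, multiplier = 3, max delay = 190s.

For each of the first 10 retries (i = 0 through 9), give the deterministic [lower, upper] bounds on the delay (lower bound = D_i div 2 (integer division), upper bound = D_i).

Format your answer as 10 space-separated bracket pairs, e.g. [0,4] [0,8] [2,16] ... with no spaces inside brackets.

Computing bounds per retry:
  i=0: D_i=min(2*3^0,190)=2, bounds=[1,2]
  i=1: D_i=min(2*3^1,190)=6, bounds=[3,6]
  i=2: D_i=min(2*3^2,190)=18, bounds=[9,18]
  i=3: D_i=min(2*3^3,190)=54, bounds=[27,54]
  i=4: D_i=min(2*3^4,190)=162, bounds=[81,162]
  i=5: D_i=min(2*3^5,190)=190, bounds=[95,190]
  i=6: D_i=min(2*3^6,190)=190, bounds=[95,190]
  i=7: D_i=min(2*3^7,190)=190, bounds=[95,190]
  i=8: D_i=min(2*3^8,190)=190, bounds=[95,190]
  i=9: D_i=min(2*3^9,190)=190, bounds=[95,190]

Answer: [1,2] [3,6] [9,18] [27,54] [81,162] [95,190] [95,190] [95,190] [95,190] [95,190]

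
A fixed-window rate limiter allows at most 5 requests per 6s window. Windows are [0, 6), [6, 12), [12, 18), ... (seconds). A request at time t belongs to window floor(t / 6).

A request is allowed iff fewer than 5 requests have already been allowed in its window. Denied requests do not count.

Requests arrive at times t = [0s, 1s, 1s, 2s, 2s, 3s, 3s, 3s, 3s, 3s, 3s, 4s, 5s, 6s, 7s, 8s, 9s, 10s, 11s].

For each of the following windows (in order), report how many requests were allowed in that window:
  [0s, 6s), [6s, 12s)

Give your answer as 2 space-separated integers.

Answer: 5 5

Derivation:
Processing requests:
  req#1 t=0s (window 0): ALLOW
  req#2 t=1s (window 0): ALLOW
  req#3 t=1s (window 0): ALLOW
  req#4 t=2s (window 0): ALLOW
  req#5 t=2s (window 0): ALLOW
  req#6 t=3s (window 0): DENY
  req#7 t=3s (window 0): DENY
  req#8 t=3s (window 0): DENY
  req#9 t=3s (window 0): DENY
  req#10 t=3s (window 0): DENY
  req#11 t=3s (window 0): DENY
  req#12 t=4s (window 0): DENY
  req#13 t=5s (window 0): DENY
  req#14 t=6s (window 1): ALLOW
  req#15 t=7s (window 1): ALLOW
  req#16 t=8s (window 1): ALLOW
  req#17 t=9s (window 1): ALLOW
  req#18 t=10s (window 1): ALLOW
  req#19 t=11s (window 1): DENY

Allowed counts by window: 5 5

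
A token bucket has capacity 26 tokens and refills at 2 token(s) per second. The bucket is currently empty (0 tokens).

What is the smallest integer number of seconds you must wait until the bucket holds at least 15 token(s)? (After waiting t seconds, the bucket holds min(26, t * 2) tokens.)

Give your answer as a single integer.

Answer: 8

Derivation:
Need t * 2 >= 15, so t >= 15/2.
Smallest integer t = ceil(15/2) = 8.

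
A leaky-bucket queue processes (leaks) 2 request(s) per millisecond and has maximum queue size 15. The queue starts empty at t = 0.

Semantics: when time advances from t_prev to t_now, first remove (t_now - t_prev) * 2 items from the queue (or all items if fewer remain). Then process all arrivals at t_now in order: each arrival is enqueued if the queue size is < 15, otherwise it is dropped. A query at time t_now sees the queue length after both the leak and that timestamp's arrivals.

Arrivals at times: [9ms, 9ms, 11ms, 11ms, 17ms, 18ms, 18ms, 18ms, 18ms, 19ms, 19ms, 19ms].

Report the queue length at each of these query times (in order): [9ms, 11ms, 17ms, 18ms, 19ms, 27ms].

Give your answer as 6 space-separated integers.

Queue lengths at query times:
  query t=9ms: backlog = 2
  query t=11ms: backlog = 2
  query t=17ms: backlog = 1
  query t=18ms: backlog = 4
  query t=19ms: backlog = 5
  query t=27ms: backlog = 0

Answer: 2 2 1 4 5 0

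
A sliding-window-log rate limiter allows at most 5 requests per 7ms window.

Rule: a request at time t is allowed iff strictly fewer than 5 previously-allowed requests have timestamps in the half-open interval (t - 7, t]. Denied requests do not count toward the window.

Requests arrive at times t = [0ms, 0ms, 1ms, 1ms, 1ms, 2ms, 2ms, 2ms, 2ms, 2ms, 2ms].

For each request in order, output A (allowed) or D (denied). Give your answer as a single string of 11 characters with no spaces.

Answer: AAAAADDDDDD

Derivation:
Tracking allowed requests in the window:
  req#1 t=0ms: ALLOW
  req#2 t=0ms: ALLOW
  req#3 t=1ms: ALLOW
  req#4 t=1ms: ALLOW
  req#5 t=1ms: ALLOW
  req#6 t=2ms: DENY
  req#7 t=2ms: DENY
  req#8 t=2ms: DENY
  req#9 t=2ms: DENY
  req#10 t=2ms: DENY
  req#11 t=2ms: DENY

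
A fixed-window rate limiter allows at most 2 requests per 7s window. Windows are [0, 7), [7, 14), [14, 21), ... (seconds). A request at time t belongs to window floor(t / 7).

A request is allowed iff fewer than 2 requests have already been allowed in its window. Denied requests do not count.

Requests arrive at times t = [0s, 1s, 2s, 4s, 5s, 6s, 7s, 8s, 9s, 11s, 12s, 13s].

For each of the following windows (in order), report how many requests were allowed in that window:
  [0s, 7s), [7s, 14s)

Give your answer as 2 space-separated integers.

Processing requests:
  req#1 t=0s (window 0): ALLOW
  req#2 t=1s (window 0): ALLOW
  req#3 t=2s (window 0): DENY
  req#4 t=4s (window 0): DENY
  req#5 t=5s (window 0): DENY
  req#6 t=6s (window 0): DENY
  req#7 t=7s (window 1): ALLOW
  req#8 t=8s (window 1): ALLOW
  req#9 t=9s (window 1): DENY
  req#10 t=11s (window 1): DENY
  req#11 t=12s (window 1): DENY
  req#12 t=13s (window 1): DENY

Allowed counts by window: 2 2

Answer: 2 2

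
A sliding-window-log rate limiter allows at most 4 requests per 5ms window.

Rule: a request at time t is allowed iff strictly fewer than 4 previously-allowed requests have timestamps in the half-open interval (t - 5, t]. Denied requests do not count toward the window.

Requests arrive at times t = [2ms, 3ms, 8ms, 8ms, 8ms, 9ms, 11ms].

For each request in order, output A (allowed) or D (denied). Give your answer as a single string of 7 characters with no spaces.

Answer: AAAAAAD

Derivation:
Tracking allowed requests in the window:
  req#1 t=2ms: ALLOW
  req#2 t=3ms: ALLOW
  req#3 t=8ms: ALLOW
  req#4 t=8ms: ALLOW
  req#5 t=8ms: ALLOW
  req#6 t=9ms: ALLOW
  req#7 t=11ms: DENY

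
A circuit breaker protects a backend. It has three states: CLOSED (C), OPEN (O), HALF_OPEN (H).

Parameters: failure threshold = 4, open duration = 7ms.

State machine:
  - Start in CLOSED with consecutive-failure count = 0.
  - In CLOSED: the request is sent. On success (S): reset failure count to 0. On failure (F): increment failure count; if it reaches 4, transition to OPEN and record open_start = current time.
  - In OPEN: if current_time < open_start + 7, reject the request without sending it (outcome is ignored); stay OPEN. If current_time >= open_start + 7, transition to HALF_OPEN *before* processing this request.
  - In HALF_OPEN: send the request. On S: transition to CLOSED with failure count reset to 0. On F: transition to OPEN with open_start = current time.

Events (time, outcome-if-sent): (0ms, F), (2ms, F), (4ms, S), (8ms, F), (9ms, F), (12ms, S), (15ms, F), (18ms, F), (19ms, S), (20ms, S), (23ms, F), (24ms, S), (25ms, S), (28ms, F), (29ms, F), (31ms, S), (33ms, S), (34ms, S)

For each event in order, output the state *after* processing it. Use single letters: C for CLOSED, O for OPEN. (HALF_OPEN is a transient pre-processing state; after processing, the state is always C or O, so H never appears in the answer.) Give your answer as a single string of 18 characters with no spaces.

State after each event:
  event#1 t=0ms outcome=F: state=CLOSED
  event#2 t=2ms outcome=F: state=CLOSED
  event#3 t=4ms outcome=S: state=CLOSED
  event#4 t=8ms outcome=F: state=CLOSED
  event#5 t=9ms outcome=F: state=CLOSED
  event#6 t=12ms outcome=S: state=CLOSED
  event#7 t=15ms outcome=F: state=CLOSED
  event#8 t=18ms outcome=F: state=CLOSED
  event#9 t=19ms outcome=S: state=CLOSED
  event#10 t=20ms outcome=S: state=CLOSED
  event#11 t=23ms outcome=F: state=CLOSED
  event#12 t=24ms outcome=S: state=CLOSED
  event#13 t=25ms outcome=S: state=CLOSED
  event#14 t=28ms outcome=F: state=CLOSED
  event#15 t=29ms outcome=F: state=CLOSED
  event#16 t=31ms outcome=S: state=CLOSED
  event#17 t=33ms outcome=S: state=CLOSED
  event#18 t=34ms outcome=S: state=CLOSED

Answer: CCCCCCCCCCCCCCCCCC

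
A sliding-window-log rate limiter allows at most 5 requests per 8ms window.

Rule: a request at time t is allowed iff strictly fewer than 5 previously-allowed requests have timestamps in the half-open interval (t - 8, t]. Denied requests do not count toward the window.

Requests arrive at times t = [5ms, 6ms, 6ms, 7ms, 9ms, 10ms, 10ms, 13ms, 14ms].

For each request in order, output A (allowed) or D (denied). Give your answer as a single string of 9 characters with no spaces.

Answer: AAAAADDAA

Derivation:
Tracking allowed requests in the window:
  req#1 t=5ms: ALLOW
  req#2 t=6ms: ALLOW
  req#3 t=6ms: ALLOW
  req#4 t=7ms: ALLOW
  req#5 t=9ms: ALLOW
  req#6 t=10ms: DENY
  req#7 t=10ms: DENY
  req#8 t=13ms: ALLOW
  req#9 t=14ms: ALLOW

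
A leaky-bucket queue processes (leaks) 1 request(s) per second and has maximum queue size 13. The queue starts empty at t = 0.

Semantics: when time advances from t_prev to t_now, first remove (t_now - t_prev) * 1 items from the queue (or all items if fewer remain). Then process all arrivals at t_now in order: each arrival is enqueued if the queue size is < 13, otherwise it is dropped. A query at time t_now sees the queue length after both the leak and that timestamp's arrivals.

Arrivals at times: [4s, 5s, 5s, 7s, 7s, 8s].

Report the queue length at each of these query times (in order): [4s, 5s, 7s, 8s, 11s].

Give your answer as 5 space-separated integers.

Queue lengths at query times:
  query t=4s: backlog = 1
  query t=5s: backlog = 2
  query t=7s: backlog = 2
  query t=8s: backlog = 2
  query t=11s: backlog = 0

Answer: 1 2 2 2 0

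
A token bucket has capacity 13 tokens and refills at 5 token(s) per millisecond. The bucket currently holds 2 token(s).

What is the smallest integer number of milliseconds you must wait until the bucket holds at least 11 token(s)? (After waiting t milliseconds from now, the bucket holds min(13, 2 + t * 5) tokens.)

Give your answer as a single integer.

Answer: 2

Derivation:
Need 2 + t * 5 >= 11, so t >= 9/5.
Smallest integer t = ceil(9/5) = 2.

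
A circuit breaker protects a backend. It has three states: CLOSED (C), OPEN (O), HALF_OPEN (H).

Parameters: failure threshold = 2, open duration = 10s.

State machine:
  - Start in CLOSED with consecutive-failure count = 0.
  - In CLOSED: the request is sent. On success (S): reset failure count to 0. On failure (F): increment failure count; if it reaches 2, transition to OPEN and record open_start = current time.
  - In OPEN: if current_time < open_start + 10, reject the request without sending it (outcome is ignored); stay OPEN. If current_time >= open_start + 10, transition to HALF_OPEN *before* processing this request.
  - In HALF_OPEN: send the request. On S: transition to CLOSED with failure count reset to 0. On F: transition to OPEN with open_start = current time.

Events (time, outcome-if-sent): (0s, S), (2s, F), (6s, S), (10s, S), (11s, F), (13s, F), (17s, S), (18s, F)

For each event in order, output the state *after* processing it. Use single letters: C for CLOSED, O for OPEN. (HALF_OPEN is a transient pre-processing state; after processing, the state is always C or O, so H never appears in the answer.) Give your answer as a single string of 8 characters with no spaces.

Answer: CCCCCOOO

Derivation:
State after each event:
  event#1 t=0s outcome=S: state=CLOSED
  event#2 t=2s outcome=F: state=CLOSED
  event#3 t=6s outcome=S: state=CLOSED
  event#4 t=10s outcome=S: state=CLOSED
  event#5 t=11s outcome=F: state=CLOSED
  event#6 t=13s outcome=F: state=OPEN
  event#7 t=17s outcome=S: state=OPEN
  event#8 t=18s outcome=F: state=OPEN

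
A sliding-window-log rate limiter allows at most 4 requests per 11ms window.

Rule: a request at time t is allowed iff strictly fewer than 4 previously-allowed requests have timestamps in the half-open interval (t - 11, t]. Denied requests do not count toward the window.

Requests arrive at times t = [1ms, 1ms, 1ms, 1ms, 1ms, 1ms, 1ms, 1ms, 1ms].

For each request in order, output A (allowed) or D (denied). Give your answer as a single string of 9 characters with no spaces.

Tracking allowed requests in the window:
  req#1 t=1ms: ALLOW
  req#2 t=1ms: ALLOW
  req#3 t=1ms: ALLOW
  req#4 t=1ms: ALLOW
  req#5 t=1ms: DENY
  req#6 t=1ms: DENY
  req#7 t=1ms: DENY
  req#8 t=1ms: DENY
  req#9 t=1ms: DENY

Answer: AAAADDDDD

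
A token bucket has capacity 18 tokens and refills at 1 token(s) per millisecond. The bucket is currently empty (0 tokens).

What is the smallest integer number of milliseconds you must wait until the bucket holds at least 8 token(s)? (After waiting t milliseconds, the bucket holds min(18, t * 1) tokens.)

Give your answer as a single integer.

Answer: 8

Derivation:
Need t * 1 >= 8, so t >= 8/1.
Smallest integer t = ceil(8/1) = 8.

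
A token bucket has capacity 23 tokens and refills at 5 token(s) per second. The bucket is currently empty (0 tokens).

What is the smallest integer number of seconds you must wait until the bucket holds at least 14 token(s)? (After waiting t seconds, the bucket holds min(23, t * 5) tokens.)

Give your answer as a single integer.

Answer: 3

Derivation:
Need t * 5 >= 14, so t >= 14/5.
Smallest integer t = ceil(14/5) = 3.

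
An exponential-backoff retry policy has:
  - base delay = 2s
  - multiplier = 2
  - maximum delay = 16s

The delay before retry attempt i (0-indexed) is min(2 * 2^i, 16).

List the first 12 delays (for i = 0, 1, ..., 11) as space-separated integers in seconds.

Computing each delay:
  i=0: min(2*2^0, 16) = 2
  i=1: min(2*2^1, 16) = 4
  i=2: min(2*2^2, 16) = 8
  i=3: min(2*2^3, 16) = 16
  i=4: min(2*2^4, 16) = 16
  i=5: min(2*2^5, 16) = 16
  i=6: min(2*2^6, 16) = 16
  i=7: min(2*2^7, 16) = 16
  i=8: min(2*2^8, 16) = 16
  i=9: min(2*2^9, 16) = 16
  i=10: min(2*2^10, 16) = 16
  i=11: min(2*2^11, 16) = 16

Answer: 2 4 8 16 16 16 16 16 16 16 16 16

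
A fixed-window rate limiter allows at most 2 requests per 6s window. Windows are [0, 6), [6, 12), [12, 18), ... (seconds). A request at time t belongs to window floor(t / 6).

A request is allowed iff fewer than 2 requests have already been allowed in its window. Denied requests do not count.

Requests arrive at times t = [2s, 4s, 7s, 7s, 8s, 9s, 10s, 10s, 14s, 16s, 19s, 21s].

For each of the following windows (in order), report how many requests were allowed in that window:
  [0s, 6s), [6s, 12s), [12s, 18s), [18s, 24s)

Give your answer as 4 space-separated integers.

Answer: 2 2 2 2

Derivation:
Processing requests:
  req#1 t=2s (window 0): ALLOW
  req#2 t=4s (window 0): ALLOW
  req#3 t=7s (window 1): ALLOW
  req#4 t=7s (window 1): ALLOW
  req#5 t=8s (window 1): DENY
  req#6 t=9s (window 1): DENY
  req#7 t=10s (window 1): DENY
  req#8 t=10s (window 1): DENY
  req#9 t=14s (window 2): ALLOW
  req#10 t=16s (window 2): ALLOW
  req#11 t=19s (window 3): ALLOW
  req#12 t=21s (window 3): ALLOW

Allowed counts by window: 2 2 2 2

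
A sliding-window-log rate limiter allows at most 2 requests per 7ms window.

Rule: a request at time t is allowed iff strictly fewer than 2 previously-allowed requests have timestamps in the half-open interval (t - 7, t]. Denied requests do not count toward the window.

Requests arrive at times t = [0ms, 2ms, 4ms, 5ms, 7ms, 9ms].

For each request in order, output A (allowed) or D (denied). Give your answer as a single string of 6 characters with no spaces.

Tracking allowed requests in the window:
  req#1 t=0ms: ALLOW
  req#2 t=2ms: ALLOW
  req#3 t=4ms: DENY
  req#4 t=5ms: DENY
  req#5 t=7ms: ALLOW
  req#6 t=9ms: ALLOW

Answer: AADDAA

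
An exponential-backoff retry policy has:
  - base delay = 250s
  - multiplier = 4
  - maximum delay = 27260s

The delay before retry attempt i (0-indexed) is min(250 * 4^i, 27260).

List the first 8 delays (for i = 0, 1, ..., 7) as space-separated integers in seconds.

Computing each delay:
  i=0: min(250*4^0, 27260) = 250
  i=1: min(250*4^1, 27260) = 1000
  i=2: min(250*4^2, 27260) = 4000
  i=3: min(250*4^3, 27260) = 16000
  i=4: min(250*4^4, 27260) = 27260
  i=5: min(250*4^5, 27260) = 27260
  i=6: min(250*4^6, 27260) = 27260
  i=7: min(250*4^7, 27260) = 27260

Answer: 250 1000 4000 16000 27260 27260 27260 27260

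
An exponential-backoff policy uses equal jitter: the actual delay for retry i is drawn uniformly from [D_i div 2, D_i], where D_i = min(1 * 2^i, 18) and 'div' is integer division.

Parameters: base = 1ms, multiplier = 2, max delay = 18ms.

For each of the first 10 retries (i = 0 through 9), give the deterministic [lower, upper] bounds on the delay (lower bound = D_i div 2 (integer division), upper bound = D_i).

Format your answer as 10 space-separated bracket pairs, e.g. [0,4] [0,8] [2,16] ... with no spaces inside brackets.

Computing bounds per retry:
  i=0: D_i=min(1*2^0,18)=1, bounds=[0,1]
  i=1: D_i=min(1*2^1,18)=2, bounds=[1,2]
  i=2: D_i=min(1*2^2,18)=4, bounds=[2,4]
  i=3: D_i=min(1*2^3,18)=8, bounds=[4,8]
  i=4: D_i=min(1*2^4,18)=16, bounds=[8,16]
  i=5: D_i=min(1*2^5,18)=18, bounds=[9,18]
  i=6: D_i=min(1*2^6,18)=18, bounds=[9,18]
  i=7: D_i=min(1*2^7,18)=18, bounds=[9,18]
  i=8: D_i=min(1*2^8,18)=18, bounds=[9,18]
  i=9: D_i=min(1*2^9,18)=18, bounds=[9,18]

Answer: [0,1] [1,2] [2,4] [4,8] [8,16] [9,18] [9,18] [9,18] [9,18] [9,18]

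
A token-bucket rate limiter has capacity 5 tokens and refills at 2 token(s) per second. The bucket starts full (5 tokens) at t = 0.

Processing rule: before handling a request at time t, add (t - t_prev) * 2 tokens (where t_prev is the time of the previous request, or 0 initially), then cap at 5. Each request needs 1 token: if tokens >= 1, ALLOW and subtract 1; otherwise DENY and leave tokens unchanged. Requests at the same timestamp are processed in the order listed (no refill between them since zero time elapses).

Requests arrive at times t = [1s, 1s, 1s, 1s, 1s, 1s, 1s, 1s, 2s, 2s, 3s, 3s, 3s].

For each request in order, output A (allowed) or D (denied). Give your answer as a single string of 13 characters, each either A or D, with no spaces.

Answer: AAAAADDDAAAAD

Derivation:
Simulating step by step:
  req#1 t=1s: ALLOW
  req#2 t=1s: ALLOW
  req#3 t=1s: ALLOW
  req#4 t=1s: ALLOW
  req#5 t=1s: ALLOW
  req#6 t=1s: DENY
  req#7 t=1s: DENY
  req#8 t=1s: DENY
  req#9 t=2s: ALLOW
  req#10 t=2s: ALLOW
  req#11 t=3s: ALLOW
  req#12 t=3s: ALLOW
  req#13 t=3s: DENY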